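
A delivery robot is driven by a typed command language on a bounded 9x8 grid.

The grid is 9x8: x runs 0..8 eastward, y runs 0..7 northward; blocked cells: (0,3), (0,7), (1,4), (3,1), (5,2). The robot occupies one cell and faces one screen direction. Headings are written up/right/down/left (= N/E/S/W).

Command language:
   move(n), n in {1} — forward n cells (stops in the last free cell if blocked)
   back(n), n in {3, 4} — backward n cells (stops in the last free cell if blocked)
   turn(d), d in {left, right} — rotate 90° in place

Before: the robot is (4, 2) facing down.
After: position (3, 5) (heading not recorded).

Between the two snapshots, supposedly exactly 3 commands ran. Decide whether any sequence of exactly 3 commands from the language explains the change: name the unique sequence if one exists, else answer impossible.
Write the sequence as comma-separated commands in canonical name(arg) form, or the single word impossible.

back(3), turn(right), move(1)

key: order matters: swapping back(3) and move(1) lands elsewhere
from: (4, 2) facing down
[1] after back(3): (4, 5) facing down
[2] after turn(right): (4, 5) facing left
[3] after move(1): (3, 5) facing left
uniquely the one of 125 3-step routes that fits.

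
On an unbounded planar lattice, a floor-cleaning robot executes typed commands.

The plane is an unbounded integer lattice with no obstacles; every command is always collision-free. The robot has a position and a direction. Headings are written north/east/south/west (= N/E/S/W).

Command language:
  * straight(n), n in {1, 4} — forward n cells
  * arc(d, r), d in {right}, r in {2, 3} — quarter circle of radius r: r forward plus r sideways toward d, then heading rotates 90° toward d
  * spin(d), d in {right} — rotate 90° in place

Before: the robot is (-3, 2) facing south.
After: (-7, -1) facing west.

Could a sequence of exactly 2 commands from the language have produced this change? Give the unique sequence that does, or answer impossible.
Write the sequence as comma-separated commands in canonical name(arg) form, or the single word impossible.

key: running straight(1) before arc(right, 3) would end elsewhere — order is forced
t0: (-3, 2) facing south
[1] after arc(right, 3): (-6, -1) facing west
[2] after straight(1): (-7, -1) facing west
no rival 2-sequence matches.

arc(right, 3), straight(1)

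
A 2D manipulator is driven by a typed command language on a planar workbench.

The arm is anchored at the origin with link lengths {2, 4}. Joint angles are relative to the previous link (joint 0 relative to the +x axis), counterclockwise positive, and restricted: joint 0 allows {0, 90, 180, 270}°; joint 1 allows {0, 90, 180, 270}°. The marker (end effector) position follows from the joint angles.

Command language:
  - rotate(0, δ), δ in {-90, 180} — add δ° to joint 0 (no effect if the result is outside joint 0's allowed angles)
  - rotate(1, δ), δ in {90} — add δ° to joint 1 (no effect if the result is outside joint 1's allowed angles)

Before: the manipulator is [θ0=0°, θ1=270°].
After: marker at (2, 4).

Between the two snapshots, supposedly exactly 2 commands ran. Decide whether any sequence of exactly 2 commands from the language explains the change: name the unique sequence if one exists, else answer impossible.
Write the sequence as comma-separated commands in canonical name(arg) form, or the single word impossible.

start: [θ0=0°, θ1=270°]
step 1 (rotate(1, 90)): [θ0=0°, θ1=0°]
step 2 (rotate(1, 90)): [θ0=0°, θ1=90°]
no rival 2-sequence matches.

rotate(1, 90), rotate(1, 90)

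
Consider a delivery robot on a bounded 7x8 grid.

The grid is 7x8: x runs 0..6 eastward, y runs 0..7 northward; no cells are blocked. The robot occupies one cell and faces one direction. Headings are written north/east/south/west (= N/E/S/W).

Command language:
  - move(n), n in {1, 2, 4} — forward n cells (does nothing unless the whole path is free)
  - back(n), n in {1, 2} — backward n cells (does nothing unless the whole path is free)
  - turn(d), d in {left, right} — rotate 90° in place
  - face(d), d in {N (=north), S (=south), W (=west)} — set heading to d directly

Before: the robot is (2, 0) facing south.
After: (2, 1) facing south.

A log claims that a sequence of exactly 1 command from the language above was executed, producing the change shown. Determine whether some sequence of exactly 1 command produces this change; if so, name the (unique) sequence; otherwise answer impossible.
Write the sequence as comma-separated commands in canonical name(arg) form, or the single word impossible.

key: heading stays S — the single command does not turn
from: (2, 0) facing south
[1] after back(1): (2, 1) facing south
no other 1-command option fits: unique.

back(1)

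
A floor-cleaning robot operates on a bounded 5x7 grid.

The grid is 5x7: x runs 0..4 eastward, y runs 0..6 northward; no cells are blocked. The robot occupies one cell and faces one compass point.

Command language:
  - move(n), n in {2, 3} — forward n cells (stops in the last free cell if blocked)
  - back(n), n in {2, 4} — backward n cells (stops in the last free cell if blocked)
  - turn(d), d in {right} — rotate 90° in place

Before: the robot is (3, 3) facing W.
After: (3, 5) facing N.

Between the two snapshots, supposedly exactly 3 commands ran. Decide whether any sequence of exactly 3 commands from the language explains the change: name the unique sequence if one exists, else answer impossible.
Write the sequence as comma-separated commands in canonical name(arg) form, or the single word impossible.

impossible

no 3-step route produces this change.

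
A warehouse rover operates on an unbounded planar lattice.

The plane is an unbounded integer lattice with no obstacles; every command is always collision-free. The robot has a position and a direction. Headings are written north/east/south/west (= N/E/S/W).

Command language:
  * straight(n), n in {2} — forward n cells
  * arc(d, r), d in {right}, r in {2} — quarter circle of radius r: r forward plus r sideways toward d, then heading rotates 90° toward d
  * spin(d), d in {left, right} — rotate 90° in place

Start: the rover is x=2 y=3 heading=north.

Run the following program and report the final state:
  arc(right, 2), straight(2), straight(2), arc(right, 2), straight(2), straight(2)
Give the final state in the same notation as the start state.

initial: x=2 y=3 heading=north
t=1 arc(right, 2) ⇒ x=4 y=5 heading=east
t=2 straight(2) ⇒ x=6 y=5 heading=east
t=3 straight(2) ⇒ x=8 y=5 heading=east
t=4 arc(right, 2) ⇒ x=10 y=3 heading=south
t=5 straight(2) ⇒ x=10 y=1 heading=south
t=6 straight(2) ⇒ x=10 y=-1 heading=south

x=10 y=-1 heading=south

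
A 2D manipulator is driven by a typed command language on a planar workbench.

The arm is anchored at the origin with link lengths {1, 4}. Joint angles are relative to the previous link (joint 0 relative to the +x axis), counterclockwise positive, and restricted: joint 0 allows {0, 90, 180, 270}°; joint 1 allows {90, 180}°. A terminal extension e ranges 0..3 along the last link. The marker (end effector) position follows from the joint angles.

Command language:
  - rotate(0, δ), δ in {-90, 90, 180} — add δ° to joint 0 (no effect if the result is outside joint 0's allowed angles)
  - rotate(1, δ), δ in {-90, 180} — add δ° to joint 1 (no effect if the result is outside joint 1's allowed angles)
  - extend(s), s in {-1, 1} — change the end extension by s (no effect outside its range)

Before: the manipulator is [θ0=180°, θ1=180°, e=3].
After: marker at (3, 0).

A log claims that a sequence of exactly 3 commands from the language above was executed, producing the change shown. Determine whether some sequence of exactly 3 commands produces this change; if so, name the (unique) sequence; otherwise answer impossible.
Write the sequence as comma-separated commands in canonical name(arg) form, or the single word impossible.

extend(-1), extend(-1), extend(-1)

initial: [θ0=180°, θ1=180°, e=3]
[1] after extend(-1): [θ0=180°, θ1=180°, e=2]
[2] after extend(-1): [θ0=180°, θ1=180°, e=1]
[3] after extend(-1): [θ0=180°, θ1=180°, e=0]
no other 3-command option fits: unique.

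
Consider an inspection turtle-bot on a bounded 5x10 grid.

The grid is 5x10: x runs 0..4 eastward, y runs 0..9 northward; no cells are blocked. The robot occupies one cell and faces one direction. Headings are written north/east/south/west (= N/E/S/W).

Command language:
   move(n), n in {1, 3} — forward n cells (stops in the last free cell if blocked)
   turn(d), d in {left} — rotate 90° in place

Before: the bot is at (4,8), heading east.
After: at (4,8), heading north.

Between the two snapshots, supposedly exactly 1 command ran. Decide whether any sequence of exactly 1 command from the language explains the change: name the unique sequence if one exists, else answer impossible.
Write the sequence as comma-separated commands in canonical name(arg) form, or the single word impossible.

key: (4,8) unchanged — the single command moves nothing
from: at (4,8), heading east
1. turn(left) → at (4,8), heading north
no other 1-command option fits: unique.

turn(left)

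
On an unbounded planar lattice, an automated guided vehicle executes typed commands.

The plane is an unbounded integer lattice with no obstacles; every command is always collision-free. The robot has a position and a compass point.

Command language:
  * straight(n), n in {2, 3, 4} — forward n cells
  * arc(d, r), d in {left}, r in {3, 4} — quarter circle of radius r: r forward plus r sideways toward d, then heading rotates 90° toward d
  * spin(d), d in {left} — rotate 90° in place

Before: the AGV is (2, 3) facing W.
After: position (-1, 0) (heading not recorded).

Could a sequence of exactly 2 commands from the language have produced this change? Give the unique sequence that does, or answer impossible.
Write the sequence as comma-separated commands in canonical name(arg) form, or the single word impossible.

arc(left, 3), spin(left)

key: order matters: swapping arc(left, 3) and spin(left) lands elsewhere
start: (2, 3) facing W
step 1 (arc(left, 3)): (-1, 0) facing S
step 2 (spin(left)): (-1, 0) facing E
all 36 alternatives checked — unique.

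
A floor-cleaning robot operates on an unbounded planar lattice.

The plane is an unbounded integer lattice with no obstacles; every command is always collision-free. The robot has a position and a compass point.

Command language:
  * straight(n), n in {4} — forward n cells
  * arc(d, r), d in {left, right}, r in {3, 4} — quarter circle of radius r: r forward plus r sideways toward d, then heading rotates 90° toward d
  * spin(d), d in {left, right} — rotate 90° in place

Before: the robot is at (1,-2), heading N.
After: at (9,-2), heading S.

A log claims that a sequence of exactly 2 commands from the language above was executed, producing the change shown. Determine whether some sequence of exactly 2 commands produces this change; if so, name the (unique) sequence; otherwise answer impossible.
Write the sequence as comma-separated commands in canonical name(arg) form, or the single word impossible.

key: position moved to (9,-2) AND the heading swung to S — translation plus rotation needed
begin: at (1,-2), heading N
1. arc(right, 4) → at (5,2), heading E
2. arc(right, 4) → at (9,-2), heading S
all 49 alternatives checked — unique.

arc(right, 4), arc(right, 4)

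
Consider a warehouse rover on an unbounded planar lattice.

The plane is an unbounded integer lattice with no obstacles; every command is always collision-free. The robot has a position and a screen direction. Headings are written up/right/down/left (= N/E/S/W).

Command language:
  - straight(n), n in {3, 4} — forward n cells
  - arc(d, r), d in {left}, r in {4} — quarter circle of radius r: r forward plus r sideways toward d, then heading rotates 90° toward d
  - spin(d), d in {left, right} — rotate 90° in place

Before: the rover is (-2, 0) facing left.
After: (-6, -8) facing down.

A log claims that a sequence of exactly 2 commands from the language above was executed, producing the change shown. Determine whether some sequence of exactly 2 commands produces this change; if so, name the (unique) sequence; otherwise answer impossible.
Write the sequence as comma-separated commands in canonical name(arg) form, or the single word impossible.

arc(left, 4), straight(4)

key: position moved to (-6,-8) AND the heading swung to S — translation plus rotation needed
start: (-2, 0) facing left
t=1 arc(left, 4) ⇒ (-6, -4) facing down
t=2 straight(4) ⇒ (-6, -8) facing down
no other 2-command option fits: unique.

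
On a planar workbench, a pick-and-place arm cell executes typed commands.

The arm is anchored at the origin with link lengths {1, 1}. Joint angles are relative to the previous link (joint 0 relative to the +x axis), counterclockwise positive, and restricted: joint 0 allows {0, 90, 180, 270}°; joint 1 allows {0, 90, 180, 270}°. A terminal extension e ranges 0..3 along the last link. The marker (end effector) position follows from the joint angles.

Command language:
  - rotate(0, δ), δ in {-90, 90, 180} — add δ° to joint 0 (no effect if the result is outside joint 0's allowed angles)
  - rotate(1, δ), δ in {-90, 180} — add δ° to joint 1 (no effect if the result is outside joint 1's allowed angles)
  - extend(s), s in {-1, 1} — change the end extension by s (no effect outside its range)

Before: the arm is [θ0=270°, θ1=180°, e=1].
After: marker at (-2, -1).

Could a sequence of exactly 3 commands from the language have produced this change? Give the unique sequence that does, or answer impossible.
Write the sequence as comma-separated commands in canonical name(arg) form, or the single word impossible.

t0: [θ0=270°, θ1=180°, e=1]
[1] after rotate(1, -90): [θ0=270°, θ1=90°, e=1]
[2] after rotate(1, -90): [θ0=270°, θ1=0°, e=1]
[3] after rotate(1, -90): [θ0=270°, θ1=270°, e=1]
all 343 alternatives checked — unique.

rotate(1, -90), rotate(1, -90), rotate(1, -90)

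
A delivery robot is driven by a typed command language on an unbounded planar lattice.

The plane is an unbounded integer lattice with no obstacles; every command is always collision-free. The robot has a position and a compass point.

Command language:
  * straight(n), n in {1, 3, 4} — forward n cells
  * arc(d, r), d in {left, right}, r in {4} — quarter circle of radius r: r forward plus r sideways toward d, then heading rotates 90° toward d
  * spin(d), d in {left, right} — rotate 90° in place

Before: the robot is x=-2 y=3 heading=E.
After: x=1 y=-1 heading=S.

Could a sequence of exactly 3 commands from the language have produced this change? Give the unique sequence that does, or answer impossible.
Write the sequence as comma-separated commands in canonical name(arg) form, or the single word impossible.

key: order matters: swapping straight(3) and straight(4) lands elsewhere
begin: x=-2 y=3 heading=E
[1] after straight(3): x=1 y=3 heading=E
[2] after spin(right): x=1 y=3 heading=S
[3] after straight(4): x=1 y=-1 heading=S
all 343 alternatives checked — unique.

straight(3), spin(right), straight(4)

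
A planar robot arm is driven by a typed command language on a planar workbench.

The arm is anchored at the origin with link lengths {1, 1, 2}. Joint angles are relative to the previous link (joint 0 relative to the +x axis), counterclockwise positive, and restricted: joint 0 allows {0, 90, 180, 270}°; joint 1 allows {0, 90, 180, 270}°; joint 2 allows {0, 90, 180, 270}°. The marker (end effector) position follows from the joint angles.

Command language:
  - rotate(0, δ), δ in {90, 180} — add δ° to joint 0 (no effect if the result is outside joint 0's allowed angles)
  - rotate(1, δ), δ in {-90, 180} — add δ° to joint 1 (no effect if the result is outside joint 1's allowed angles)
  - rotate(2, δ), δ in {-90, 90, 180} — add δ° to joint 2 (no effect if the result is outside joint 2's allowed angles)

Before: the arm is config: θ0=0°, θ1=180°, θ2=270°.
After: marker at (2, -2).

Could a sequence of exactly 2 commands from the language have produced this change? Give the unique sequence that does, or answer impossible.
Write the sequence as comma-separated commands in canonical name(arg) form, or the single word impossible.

from: config: θ0=0°, θ1=180°, θ2=270°
step 1 (rotate(1, -90)): config: θ0=0°, θ1=90°, θ2=270°
step 2 (rotate(1, -90)): config: θ0=0°, θ1=0°, θ2=270°
no rival 2-sequence matches.

rotate(1, -90), rotate(1, -90)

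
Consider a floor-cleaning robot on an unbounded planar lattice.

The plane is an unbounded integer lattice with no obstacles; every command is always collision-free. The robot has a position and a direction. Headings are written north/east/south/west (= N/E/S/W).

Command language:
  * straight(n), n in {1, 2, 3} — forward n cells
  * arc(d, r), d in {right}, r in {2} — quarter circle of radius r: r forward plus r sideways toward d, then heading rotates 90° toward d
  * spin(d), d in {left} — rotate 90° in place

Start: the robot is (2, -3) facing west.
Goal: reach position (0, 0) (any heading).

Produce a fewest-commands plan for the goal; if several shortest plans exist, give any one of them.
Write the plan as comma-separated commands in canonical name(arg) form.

arc(right, 2), straight(1)

start: (2, -3) facing west
[1] after arc(right, 2): (0, -1) facing north
[2] after straight(1): (0, 0) facing north
shorter routes all fall short; 2 is best.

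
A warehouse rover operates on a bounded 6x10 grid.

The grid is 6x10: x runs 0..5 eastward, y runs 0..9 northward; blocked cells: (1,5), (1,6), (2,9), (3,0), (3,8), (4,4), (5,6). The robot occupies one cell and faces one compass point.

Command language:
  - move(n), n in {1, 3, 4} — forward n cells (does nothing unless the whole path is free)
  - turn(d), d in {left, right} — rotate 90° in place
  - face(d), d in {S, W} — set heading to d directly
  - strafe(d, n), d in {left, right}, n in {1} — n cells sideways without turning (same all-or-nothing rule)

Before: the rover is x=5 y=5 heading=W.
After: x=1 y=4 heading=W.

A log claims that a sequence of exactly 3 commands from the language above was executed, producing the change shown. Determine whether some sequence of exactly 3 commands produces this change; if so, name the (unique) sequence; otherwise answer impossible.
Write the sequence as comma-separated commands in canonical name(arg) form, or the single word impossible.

move(3), strafe(left, 1), move(1)

key: still facing W at the end — nothing in the sequence rotates
initial: x=5 y=5 heading=W
t=1 move(3) ⇒ x=2 y=5 heading=W
t=2 strafe(left, 1) ⇒ x=2 y=4 heading=W
t=3 move(1) ⇒ x=1 y=4 heading=W
all 729 alternatives checked — unique.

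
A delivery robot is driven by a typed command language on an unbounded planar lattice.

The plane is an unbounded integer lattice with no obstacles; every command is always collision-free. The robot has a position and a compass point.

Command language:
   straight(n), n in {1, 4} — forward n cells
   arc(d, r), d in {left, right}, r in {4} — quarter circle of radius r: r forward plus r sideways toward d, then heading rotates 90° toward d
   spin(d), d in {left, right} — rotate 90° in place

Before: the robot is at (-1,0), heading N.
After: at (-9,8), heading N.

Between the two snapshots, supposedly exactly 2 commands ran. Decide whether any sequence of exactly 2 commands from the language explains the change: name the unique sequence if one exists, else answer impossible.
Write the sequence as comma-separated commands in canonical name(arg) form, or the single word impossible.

key: still facing N at the end — net rotation zero over 2 steps
initial: at (-1,0), heading N
1. arc(left, 4) → at (-5,4), heading W
2. arc(right, 4) → at (-9,8), heading N
no other 2-command option fits: unique.

arc(left, 4), arc(right, 4)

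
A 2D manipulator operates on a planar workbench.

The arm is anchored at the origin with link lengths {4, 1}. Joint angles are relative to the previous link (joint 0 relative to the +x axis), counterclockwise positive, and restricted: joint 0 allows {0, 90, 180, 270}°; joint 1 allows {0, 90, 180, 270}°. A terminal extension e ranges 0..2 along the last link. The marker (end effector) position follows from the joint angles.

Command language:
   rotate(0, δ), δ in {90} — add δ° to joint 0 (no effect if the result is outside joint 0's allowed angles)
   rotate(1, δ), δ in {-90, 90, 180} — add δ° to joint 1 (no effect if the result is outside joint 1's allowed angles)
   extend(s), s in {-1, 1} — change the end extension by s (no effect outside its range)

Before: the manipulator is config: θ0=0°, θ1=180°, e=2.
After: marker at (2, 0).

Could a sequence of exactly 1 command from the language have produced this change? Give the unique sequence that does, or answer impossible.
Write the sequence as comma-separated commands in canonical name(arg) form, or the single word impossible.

extend(-1)

t0: config: θ0=0°, θ1=180°, e=2
t=1 extend(-1) ⇒ config: θ0=0°, θ1=180°, e=1
all 6 alternatives checked — unique.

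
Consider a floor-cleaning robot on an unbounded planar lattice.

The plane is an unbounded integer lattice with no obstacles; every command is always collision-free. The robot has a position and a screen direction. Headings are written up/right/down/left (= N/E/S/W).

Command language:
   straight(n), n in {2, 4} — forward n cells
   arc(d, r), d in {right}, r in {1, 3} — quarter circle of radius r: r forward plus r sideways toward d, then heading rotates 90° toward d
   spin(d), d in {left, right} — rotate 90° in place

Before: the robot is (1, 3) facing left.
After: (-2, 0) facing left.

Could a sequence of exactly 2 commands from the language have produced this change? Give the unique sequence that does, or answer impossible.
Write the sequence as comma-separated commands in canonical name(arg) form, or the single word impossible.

key: still facing W at the end — net rotation zero over 2 steps
begin: (1, 3) facing left
[1] after spin(left): (1, 3) facing down
[2] after arc(right, 3): (-2, 0) facing left
no rival 2-sequence matches.

spin(left), arc(right, 3)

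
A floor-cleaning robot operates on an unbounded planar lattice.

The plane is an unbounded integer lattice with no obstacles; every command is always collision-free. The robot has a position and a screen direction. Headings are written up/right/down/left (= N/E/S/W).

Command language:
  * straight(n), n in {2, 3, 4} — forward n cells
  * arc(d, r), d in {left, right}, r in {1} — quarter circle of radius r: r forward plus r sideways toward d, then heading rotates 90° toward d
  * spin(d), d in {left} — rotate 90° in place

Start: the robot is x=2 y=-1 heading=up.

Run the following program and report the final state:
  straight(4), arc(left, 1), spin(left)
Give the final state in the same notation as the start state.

x=1 y=4 heading=down

t0: x=2 y=-1 heading=up
1. straight(4) → x=2 y=3 heading=up
2. arc(left, 1) → x=1 y=4 heading=left
3. spin(left) → x=1 y=4 heading=down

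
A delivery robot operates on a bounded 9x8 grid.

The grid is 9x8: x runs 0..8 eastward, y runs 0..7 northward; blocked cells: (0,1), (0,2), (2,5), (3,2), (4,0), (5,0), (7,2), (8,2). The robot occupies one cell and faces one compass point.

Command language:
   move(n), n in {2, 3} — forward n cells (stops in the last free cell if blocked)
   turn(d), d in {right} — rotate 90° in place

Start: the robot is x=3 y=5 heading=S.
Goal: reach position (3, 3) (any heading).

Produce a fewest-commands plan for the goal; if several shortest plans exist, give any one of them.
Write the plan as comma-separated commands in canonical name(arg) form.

from: x=3 y=5 heading=S
[1] after move(3): x=3 y=3 heading=S
no 0-step plan works, so 1 is optimal.

move(3)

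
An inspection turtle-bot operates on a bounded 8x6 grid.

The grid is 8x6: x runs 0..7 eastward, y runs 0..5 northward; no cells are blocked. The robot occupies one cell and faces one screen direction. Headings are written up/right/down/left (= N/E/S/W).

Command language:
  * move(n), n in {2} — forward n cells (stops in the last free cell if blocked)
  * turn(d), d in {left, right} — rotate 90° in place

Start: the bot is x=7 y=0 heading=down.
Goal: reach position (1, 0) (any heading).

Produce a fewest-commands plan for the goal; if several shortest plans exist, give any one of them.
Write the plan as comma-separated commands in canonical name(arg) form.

turn(right), move(2), move(2), move(2)

start: x=7 y=0 heading=down
1. turn(right) → x=7 y=0 heading=left
2. move(2) → x=5 y=0 heading=left
3. move(2) → x=3 y=0 heading=left
4. move(2) → x=1 y=0 heading=left
minimal: 4 command(s), checked below 4.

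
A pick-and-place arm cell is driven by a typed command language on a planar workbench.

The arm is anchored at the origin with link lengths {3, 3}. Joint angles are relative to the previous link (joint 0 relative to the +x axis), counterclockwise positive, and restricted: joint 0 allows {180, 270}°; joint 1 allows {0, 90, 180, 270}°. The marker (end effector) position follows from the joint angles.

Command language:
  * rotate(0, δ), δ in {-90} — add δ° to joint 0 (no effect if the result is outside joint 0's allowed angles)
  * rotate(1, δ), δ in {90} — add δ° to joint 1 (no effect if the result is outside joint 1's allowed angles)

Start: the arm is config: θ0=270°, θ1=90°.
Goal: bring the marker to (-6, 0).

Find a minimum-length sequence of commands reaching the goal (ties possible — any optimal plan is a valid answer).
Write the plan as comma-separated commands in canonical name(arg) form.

from: config: θ0=270°, θ1=90°
t=1 rotate(1, 90) ⇒ config: θ0=270°, θ1=180°
t=2 rotate(1, 90) ⇒ config: θ0=270°, θ1=270°
t=3 rotate(1, 90) ⇒ config: θ0=270°, θ1=0°
t=4 rotate(0, -90) ⇒ config: θ0=180°, θ1=0°
nothing shorter than 4 reaches the goal.

rotate(1, 90), rotate(1, 90), rotate(1, 90), rotate(0, -90)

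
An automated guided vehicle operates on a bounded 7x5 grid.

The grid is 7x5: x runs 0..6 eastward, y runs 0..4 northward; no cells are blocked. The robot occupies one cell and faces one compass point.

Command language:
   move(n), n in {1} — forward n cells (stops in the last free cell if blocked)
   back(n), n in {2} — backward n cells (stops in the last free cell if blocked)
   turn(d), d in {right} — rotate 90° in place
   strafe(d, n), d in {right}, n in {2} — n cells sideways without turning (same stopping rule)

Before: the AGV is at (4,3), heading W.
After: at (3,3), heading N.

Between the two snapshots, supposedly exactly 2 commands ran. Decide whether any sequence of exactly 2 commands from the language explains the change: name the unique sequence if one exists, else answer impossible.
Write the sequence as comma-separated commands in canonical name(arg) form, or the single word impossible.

move(1), turn(right)

key: running turn(right) before move(1) would end elsewhere — order is forced
initial: at (4,3), heading W
t=1 move(1) ⇒ at (3,3), heading W
t=2 turn(right) ⇒ at (3,3), heading N
all 16 alternatives checked — unique.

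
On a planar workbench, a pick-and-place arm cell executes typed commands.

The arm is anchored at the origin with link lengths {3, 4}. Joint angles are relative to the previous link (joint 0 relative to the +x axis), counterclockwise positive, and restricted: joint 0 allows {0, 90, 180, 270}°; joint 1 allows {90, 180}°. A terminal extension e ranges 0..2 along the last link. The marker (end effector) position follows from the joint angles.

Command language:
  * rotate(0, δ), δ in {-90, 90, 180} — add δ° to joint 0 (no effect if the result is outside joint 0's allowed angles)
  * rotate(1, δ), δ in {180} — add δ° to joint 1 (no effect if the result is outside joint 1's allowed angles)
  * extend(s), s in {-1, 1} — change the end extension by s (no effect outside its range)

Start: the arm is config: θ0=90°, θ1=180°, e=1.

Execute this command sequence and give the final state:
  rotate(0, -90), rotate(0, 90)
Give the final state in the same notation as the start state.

config: θ0=90°, θ1=180°, e=1

from: config: θ0=90°, θ1=180°, e=1
step 1 (rotate(0, -90)): config: θ0=0°, θ1=180°, e=1
step 2 (rotate(0, 90)): config: θ0=90°, θ1=180°, e=1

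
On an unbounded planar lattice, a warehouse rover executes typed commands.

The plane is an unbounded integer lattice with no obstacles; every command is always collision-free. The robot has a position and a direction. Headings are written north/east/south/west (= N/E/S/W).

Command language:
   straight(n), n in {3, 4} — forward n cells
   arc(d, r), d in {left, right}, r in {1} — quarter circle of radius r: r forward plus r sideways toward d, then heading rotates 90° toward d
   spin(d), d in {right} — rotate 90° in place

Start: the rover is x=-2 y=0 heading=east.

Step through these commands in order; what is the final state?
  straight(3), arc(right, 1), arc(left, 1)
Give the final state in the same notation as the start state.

initial: x=-2 y=0 heading=east
[1] after straight(3): x=1 y=0 heading=east
[2] after arc(right, 1): x=2 y=-1 heading=south
[3] after arc(left, 1): x=3 y=-2 heading=east

x=3 y=-2 heading=east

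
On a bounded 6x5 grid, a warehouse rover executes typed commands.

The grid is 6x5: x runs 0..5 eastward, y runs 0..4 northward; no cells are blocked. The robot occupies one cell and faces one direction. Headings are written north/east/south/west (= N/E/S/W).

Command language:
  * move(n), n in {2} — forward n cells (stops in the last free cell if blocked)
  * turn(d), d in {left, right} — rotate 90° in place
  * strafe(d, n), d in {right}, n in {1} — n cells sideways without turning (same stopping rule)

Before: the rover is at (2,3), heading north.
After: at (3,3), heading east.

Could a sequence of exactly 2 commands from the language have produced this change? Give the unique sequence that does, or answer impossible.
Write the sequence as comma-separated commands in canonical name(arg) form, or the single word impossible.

key: order matters: swapping strafe(right, 1) and turn(right) lands elsewhere
t0: at (2,3), heading north
step 1 (strafe(right, 1)): at (3,3), heading north
step 2 (turn(right)): at (3,3), heading east
no other 2-command option fits: unique.

strafe(right, 1), turn(right)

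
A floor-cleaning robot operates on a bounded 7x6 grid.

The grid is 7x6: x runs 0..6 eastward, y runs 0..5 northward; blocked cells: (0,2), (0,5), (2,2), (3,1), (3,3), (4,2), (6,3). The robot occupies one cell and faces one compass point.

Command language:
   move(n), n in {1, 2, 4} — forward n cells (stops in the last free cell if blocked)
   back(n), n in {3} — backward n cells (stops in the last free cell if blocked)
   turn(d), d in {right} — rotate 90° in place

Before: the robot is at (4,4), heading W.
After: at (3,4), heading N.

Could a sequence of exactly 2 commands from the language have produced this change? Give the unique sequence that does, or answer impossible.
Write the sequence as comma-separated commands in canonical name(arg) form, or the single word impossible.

move(1), turn(right)

key: position moved to (3,4) AND the heading swung to N — translation plus rotation needed
from: at (4,4), heading W
[1] after move(1): at (3,4), heading W
[2] after turn(right): at (3,4), heading N
uniquely the one of 25 2-step routes that fits.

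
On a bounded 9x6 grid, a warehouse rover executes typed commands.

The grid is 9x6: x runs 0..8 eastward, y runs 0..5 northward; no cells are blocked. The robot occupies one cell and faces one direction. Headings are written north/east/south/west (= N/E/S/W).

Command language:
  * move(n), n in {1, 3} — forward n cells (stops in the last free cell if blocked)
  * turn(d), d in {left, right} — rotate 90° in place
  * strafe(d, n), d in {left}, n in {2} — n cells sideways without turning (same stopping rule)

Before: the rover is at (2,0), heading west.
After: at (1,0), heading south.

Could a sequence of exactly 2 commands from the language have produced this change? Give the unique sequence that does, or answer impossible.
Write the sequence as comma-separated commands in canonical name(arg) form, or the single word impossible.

move(1), turn(left)

key: position moved to (1,0) AND the heading swung to S — translation plus rotation needed
start: at (2,0), heading west
1. move(1) → at (1,0), heading west
2. turn(left) → at (1,0), heading south
no other 2-command option fits: unique.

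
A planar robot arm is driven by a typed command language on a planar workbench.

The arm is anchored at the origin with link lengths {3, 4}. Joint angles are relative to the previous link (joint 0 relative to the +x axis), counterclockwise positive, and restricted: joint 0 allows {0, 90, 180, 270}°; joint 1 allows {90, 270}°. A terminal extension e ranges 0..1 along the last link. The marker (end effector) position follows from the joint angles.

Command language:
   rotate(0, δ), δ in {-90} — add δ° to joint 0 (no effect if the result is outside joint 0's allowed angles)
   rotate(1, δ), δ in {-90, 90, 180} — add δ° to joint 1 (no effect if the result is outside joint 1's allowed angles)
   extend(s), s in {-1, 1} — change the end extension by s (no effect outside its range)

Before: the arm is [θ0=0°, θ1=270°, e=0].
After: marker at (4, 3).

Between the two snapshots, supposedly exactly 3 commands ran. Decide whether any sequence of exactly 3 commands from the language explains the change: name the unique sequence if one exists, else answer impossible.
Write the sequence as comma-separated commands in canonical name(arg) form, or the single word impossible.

begin: [θ0=0°, θ1=270°, e=0]
1. rotate(0, -90) → [θ0=270°, θ1=270°, e=0]
2. rotate(0, -90) → [θ0=180°, θ1=270°, e=0]
3. rotate(0, -90) → [θ0=90°, θ1=270°, e=0]
all 216 alternatives checked — unique.

rotate(0, -90), rotate(0, -90), rotate(0, -90)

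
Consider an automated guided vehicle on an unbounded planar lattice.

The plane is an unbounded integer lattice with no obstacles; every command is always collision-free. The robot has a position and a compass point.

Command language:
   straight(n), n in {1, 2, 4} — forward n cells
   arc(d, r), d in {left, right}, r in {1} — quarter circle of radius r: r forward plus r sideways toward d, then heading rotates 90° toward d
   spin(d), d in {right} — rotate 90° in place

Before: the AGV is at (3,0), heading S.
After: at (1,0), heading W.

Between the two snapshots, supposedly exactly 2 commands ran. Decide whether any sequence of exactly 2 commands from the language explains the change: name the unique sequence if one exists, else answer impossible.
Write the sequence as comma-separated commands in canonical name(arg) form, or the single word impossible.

spin(right), straight(2)

key: position moved to (1,0) AND the heading swung to W — translation plus rotation needed
start: at (3,0), heading S
t=1 spin(right) ⇒ at (3,0), heading W
t=2 straight(2) ⇒ at (1,0), heading W
all 36 alternatives checked — unique.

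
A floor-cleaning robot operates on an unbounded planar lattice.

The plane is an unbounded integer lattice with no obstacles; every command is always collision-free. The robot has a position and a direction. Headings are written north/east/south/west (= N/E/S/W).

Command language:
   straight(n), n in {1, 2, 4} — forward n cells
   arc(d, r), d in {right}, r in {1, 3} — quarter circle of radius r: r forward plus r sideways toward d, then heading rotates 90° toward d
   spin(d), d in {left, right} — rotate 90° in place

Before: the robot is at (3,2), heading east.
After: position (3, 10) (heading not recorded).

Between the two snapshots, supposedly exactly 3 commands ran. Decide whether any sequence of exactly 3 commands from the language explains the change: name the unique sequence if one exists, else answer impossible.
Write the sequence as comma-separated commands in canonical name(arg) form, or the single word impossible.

key: running straight(4) before spin(left) would end elsewhere — order is forced
begin: at (3,2), heading east
[1] after spin(left): at (3,2), heading north
[2] after straight(4): at (3,6), heading north
[3] after straight(4): at (3,10), heading north
all 343 alternatives checked — unique.

spin(left), straight(4), straight(4)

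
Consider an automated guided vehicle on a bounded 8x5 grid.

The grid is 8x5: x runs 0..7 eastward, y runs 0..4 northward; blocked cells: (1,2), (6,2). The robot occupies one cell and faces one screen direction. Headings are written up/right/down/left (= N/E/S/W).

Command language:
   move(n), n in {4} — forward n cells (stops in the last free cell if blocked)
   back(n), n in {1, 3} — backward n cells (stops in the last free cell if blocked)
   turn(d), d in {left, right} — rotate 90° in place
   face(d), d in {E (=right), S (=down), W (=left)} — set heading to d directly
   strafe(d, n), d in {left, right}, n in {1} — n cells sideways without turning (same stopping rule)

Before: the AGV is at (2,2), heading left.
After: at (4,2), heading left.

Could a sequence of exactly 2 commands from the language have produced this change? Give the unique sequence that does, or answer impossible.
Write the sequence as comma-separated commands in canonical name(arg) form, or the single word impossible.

key: still facing W at the end — nothing in the sequence rotates
begin: at (2,2), heading left
[1] after back(1): at (3,2), heading left
[2] after back(1): at (4,2), heading left
no other 2-command option fits: unique.

back(1), back(1)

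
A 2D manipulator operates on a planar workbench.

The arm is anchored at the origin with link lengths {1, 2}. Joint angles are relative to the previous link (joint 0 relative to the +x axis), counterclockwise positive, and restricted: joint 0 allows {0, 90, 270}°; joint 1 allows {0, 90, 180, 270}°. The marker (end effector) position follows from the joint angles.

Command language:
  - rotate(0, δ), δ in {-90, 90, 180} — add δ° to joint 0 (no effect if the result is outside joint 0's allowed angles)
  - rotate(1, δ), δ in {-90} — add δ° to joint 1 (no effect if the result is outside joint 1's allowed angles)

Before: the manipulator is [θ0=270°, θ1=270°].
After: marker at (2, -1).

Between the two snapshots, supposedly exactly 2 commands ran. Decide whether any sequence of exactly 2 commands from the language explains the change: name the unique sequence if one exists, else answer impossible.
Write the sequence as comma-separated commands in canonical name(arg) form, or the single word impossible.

start: [θ0=270°, θ1=270°]
t=1 rotate(1, -90) ⇒ [θ0=270°, θ1=180°]
t=2 rotate(1, -90) ⇒ [θ0=270°, θ1=90°]
no other 2-command option fits: unique.

rotate(1, -90), rotate(1, -90)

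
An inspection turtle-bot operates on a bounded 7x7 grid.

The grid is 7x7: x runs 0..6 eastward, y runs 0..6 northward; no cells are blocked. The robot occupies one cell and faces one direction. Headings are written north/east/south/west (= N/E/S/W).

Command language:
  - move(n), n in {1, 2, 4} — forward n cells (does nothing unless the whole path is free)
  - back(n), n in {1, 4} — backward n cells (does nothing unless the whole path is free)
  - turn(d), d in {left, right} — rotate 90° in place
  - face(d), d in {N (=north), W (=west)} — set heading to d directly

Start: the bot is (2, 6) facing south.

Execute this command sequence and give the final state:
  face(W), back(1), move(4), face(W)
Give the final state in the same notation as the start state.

t0: (2, 6) facing south
[1] after face(W): (2, 6) facing west
[2] after back(1): (3, 6) facing west
[3] after move(4): (3, 6) facing west
[4] after face(W): (3, 6) facing west

(3, 6) facing west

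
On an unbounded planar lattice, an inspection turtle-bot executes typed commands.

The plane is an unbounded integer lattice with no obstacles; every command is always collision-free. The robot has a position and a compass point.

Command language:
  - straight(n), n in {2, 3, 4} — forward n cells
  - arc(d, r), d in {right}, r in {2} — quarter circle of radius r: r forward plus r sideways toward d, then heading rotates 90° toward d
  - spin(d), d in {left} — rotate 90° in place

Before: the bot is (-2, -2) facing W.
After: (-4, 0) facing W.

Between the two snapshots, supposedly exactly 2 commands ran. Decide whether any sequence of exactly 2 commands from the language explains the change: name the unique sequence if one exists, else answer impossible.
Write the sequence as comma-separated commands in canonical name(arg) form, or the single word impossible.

arc(right, 2), spin(left)

key: heading stays W — rotations cancel among the 2 commands
from: (-2, -2) facing W
1. arc(right, 2) → (-4, 0) facing N
2. spin(left) → (-4, 0) facing W
no rival 2-sequence matches.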